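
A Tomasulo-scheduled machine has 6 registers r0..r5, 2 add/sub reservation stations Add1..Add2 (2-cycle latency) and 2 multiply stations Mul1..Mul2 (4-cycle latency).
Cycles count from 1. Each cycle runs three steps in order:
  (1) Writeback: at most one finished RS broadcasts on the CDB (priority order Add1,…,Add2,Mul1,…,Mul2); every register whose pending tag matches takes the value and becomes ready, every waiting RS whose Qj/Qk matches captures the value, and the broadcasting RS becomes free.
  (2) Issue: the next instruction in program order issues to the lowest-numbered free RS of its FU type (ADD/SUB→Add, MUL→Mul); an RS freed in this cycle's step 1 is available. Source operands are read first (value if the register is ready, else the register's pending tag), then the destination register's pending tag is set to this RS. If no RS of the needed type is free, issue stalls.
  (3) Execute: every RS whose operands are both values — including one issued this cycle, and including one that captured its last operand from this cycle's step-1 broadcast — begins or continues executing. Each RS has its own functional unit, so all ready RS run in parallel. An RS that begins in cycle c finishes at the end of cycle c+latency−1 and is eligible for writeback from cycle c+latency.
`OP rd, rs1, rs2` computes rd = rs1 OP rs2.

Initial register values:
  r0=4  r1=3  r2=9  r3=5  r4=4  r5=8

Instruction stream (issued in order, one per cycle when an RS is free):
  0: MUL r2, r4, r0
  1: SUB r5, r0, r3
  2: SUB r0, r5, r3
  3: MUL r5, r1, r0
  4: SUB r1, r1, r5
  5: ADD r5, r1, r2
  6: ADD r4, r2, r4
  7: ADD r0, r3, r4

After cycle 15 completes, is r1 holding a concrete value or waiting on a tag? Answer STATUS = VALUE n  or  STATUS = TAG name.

cycle 1: issue MUL r2<-Mul1 // r0:4,r1:3,r2:Mul1,r3:5,r4:4,r5:8
cycle 2: issue SUB r5<-Add1 // r0:4,r1:3,r2:Mul1,r3:5,r4:4,r5:Add1
cycle 3: issue SUB r0<-Add2 // r0:Add2,r1:3,r2:Mul1,r3:5,r4:4,r5:Add1
cycle 4: CDB Add1=-1; issue MUL r5<-Mul2 // r0:Add2,r1:3,r2:Mul1,r3:5,r4:4,r5:Mul2
cycle 5: CDB Mul1=16; issue SUB r1<-Add1 // r0:Add2,r1:Add1,r2:16,r3:5,r4:4,r5:Mul2
cycle 6: CDB Add2=-6; issue ADD r5<-Add2 // r0:-6,r1:Add1,r2:16,r3:5,r4:4,r5:Add2
cycle 7: stall // r0:-6,r1:Add1,r2:16,r3:5,r4:4,r5:Add2
cycle 8: stall // r0:-6,r1:Add1,r2:16,r3:5,r4:4,r5:Add2
cycle 9: stall // r0:-6,r1:Add1,r2:16,r3:5,r4:4,r5:Add2
cycle 10: CDB Mul2=-18; stall // r0:-6,r1:Add1,r2:16,r3:5,r4:4,r5:Add2
cycle 11: stall // r0:-6,r1:Add1,r2:16,r3:5,r4:4,r5:Add2
cycle 12: CDB Add1=21; issue ADD r4<-Add1 // r0:-6,r1:21,r2:16,r3:5,r4:Add1,r5:Add2
cycle 13: stall // r0:-6,r1:21,r2:16,r3:5,r4:Add1,r5:Add2
cycle 14: CDB Add1=20; issue ADD r0<-Add1 // r0:Add1,r1:21,r2:16,r3:5,r4:20,r5:Add2
cycle 15: CDB Add2=37 // r0:Add1,r1:21,r2:16,r3:5,r4:20,r5:37

STATUS = VALUE 21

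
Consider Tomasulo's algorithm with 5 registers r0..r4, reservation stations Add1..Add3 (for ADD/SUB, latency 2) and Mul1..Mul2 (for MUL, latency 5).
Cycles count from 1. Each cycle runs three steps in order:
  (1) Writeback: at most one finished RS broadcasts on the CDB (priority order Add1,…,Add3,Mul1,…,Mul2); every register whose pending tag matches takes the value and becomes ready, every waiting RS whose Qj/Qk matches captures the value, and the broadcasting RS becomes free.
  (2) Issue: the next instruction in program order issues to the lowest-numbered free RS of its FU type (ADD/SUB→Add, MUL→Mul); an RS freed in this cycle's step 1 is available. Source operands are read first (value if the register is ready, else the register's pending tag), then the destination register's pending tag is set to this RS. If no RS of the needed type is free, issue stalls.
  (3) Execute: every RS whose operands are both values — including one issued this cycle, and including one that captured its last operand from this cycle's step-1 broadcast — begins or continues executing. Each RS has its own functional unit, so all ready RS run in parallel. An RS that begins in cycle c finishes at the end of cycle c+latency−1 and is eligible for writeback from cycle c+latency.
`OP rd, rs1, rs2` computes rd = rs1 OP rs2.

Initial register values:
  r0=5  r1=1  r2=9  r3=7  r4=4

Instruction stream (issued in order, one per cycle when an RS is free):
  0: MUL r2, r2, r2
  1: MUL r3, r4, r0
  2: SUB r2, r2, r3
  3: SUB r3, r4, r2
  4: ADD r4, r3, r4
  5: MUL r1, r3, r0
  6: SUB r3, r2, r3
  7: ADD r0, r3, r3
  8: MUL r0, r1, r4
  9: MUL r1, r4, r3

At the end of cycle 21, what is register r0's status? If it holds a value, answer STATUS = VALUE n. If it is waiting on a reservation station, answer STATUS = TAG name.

STATUS = TAG Mul2

  c1: issue MUL r2<-Mul1  regs: r0:5,r1:1,r2:Mul1,r3:7,r4:4
  c2: issue MUL r3<-Mul2  regs: r0:5,r1:1,r2:Mul1,r3:Mul2,r4:4
  c3: issue SUB r2<-Add1  regs: r0:5,r1:1,r2:Add1,r3:Mul2,r4:4
  c4: issue SUB r3<-Add2  regs: r0:5,r1:1,r2:Add1,r3:Add2,r4:4
  c5: issue ADD r4<-Add3  regs: r0:5,r1:1,r2:Add1,r3:Add2,r4:Add3
  c6: CDB Mul1=81; issue MUL r1<-Mul1  regs: r0:5,r1:Mul1,r2:Add1,r3:Add2,r4:Add3
  c7: CDB Mul2=20; stall  regs: r0:5,r1:Mul1,r2:Add1,r3:Add2,r4:Add3
  c8: stall  regs: r0:5,r1:Mul1,r2:Add1,r3:Add2,r4:Add3
  c9: CDB Add1=61; issue SUB r3<-Add1  regs: r0:5,r1:Mul1,r2:61,r3:Add1,r4:Add3
  c10: stall  regs: r0:5,r1:Mul1,r2:61,r3:Add1,r4:Add3
  c11: CDB Add2=-57; issue ADD r0<-Add2  regs: r0:Add2,r1:Mul1,r2:61,r3:Add1,r4:Add3
  c12: issue MUL r0<-Mul2  regs: r0:Mul2,r1:Mul1,r2:61,r3:Add1,r4:Add3
  c13: CDB Add1=118; stall  regs: r0:Mul2,r1:Mul1,r2:61,r3:118,r4:Add3
  c14: CDB Add3=-53; stall  regs: r0:Mul2,r1:Mul1,r2:61,r3:118,r4:-53
  c15: CDB Add2=236; stall  regs: r0:Mul2,r1:Mul1,r2:61,r3:118,r4:-53
  c16: CDB Mul1=-285; issue MUL r1<-Mul1  regs: r0:Mul2,r1:Mul1,r2:61,r3:118,r4:-53
  c17: -  regs: r0:Mul2,r1:Mul1,r2:61,r3:118,r4:-53
  c18: -  regs: r0:Mul2,r1:Mul1,r2:61,r3:118,r4:-53
  c19: -  regs: r0:Mul2,r1:Mul1,r2:61,r3:118,r4:-53
  c20: -  regs: r0:Mul2,r1:Mul1,r2:61,r3:118,r4:-53
  c21: CDB Mul1=-6254  regs: r0:Mul2,r1:-6254,r2:61,r3:118,r4:-53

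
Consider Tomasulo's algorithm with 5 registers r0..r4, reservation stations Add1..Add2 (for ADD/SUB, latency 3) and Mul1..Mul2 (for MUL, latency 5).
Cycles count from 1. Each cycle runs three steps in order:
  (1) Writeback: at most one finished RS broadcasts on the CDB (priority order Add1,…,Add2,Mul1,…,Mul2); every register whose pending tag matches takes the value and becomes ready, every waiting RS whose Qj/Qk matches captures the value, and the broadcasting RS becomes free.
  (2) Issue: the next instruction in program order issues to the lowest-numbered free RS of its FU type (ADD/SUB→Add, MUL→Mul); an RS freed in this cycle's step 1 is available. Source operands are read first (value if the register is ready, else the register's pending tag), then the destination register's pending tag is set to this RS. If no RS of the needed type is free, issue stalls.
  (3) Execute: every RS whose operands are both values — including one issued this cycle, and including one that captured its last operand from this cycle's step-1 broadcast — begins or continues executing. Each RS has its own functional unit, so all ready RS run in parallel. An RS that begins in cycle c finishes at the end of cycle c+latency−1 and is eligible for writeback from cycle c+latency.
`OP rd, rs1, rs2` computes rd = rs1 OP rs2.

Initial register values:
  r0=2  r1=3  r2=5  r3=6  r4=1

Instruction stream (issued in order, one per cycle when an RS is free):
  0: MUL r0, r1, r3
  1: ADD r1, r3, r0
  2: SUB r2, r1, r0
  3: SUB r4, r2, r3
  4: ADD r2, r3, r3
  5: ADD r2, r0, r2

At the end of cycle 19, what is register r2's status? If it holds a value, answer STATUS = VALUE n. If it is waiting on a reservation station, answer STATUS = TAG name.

c1: issue MUL r0<-Mul1 | r0:Mul1,r1:3,r2:5,r3:6,r4:1
c2: issue ADD r1<-Add1 | r0:Mul1,r1:Add1,r2:5,r3:6,r4:1
c3: issue SUB r2<-Add2 | r0:Mul1,r1:Add1,r2:Add2,r3:6,r4:1
c4: stall | r0:Mul1,r1:Add1,r2:Add2,r3:6,r4:1
c5: stall | r0:Mul1,r1:Add1,r2:Add2,r3:6,r4:1
c6: CDB Mul1=18; stall | r0:18,r1:Add1,r2:Add2,r3:6,r4:1
c7: stall | r0:18,r1:Add1,r2:Add2,r3:6,r4:1
c8: stall | r0:18,r1:Add1,r2:Add2,r3:6,r4:1
c9: CDB Add1=24; issue SUB r4<-Add1 | r0:18,r1:24,r2:Add2,r3:6,r4:Add1
c10: stall | r0:18,r1:24,r2:Add2,r3:6,r4:Add1
c11: stall | r0:18,r1:24,r2:Add2,r3:6,r4:Add1
c12: CDB Add2=6; issue ADD r2<-Add2 | r0:18,r1:24,r2:Add2,r3:6,r4:Add1
c13: stall | r0:18,r1:24,r2:Add2,r3:6,r4:Add1
c14: stall | r0:18,r1:24,r2:Add2,r3:6,r4:Add1
c15: CDB Add1=0; issue ADD r2<-Add1 | r0:18,r1:24,r2:Add1,r3:6,r4:0
c16: CDB Add2=12 | r0:18,r1:24,r2:Add1,r3:6,r4:0
c17: - | r0:18,r1:24,r2:Add1,r3:6,r4:0
c18: - | r0:18,r1:24,r2:Add1,r3:6,r4:0
c19: CDB Add1=30 | r0:18,r1:24,r2:30,r3:6,r4:0

STATUS = VALUE 30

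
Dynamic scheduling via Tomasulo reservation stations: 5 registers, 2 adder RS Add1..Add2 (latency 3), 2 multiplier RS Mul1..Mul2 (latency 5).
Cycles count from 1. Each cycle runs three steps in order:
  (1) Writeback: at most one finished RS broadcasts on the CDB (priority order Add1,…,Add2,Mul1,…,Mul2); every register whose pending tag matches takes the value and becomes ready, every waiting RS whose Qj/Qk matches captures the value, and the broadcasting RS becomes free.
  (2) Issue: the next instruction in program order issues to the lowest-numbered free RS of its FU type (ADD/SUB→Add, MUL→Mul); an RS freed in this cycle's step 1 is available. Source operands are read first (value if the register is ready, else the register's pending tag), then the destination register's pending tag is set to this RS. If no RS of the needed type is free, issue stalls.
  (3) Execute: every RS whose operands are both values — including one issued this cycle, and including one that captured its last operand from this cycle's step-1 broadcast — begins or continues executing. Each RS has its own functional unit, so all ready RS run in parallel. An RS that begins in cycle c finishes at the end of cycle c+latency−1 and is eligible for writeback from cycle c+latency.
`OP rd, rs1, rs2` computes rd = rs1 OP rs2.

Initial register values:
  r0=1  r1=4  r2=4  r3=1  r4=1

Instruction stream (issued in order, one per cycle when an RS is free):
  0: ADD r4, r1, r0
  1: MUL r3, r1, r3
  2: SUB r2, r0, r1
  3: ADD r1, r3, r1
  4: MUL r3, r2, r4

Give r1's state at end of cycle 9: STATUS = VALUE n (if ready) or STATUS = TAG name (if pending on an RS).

STATUS = TAG Add1

c1: issue ADD r4<-Add1 | r0:1,r1:4,r2:4,r3:1,r4:Add1
c2: issue MUL r3<-Mul1 | r0:1,r1:4,r2:4,r3:Mul1,r4:Add1
c3: issue SUB r2<-Add2 | r0:1,r1:4,r2:Add2,r3:Mul1,r4:Add1
c4: CDB Add1=5; issue ADD r1<-Add1 | r0:1,r1:Add1,r2:Add2,r3:Mul1,r4:5
c5: issue MUL r3<-Mul2 | r0:1,r1:Add1,r2:Add2,r3:Mul2,r4:5
c6: CDB Add2=-3 | r0:1,r1:Add1,r2:-3,r3:Mul2,r4:5
c7: CDB Mul1=4 | r0:1,r1:Add1,r2:-3,r3:Mul2,r4:5
c8: - | r0:1,r1:Add1,r2:-3,r3:Mul2,r4:5
c9: - | r0:1,r1:Add1,r2:-3,r3:Mul2,r4:5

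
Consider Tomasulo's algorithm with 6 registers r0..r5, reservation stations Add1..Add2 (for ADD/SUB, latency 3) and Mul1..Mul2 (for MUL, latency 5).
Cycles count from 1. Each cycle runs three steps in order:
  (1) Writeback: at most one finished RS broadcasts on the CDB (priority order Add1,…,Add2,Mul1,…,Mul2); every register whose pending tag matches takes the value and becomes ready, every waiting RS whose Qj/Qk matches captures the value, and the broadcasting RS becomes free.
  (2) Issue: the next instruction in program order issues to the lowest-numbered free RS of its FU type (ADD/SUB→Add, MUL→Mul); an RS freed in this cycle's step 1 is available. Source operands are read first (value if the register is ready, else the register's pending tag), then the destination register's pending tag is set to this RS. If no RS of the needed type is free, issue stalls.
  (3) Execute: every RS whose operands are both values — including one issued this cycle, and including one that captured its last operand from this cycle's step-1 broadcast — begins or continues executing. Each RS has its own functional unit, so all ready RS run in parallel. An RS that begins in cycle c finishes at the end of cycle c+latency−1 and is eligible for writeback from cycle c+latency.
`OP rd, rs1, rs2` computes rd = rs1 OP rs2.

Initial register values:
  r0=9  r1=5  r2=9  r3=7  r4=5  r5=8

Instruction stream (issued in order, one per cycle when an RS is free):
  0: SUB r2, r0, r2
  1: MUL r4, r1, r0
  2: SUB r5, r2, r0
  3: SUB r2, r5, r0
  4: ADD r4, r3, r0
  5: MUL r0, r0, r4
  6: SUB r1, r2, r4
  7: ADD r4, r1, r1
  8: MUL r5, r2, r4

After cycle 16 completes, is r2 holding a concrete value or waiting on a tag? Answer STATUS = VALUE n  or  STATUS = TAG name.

STATUS = VALUE -18

c1: issue SUB r2<-Add1 | r0:9,r1:5,r2:Add1,r3:7,r4:5,r5:8
c2: issue MUL r4<-Mul1 | r0:9,r1:5,r2:Add1,r3:7,r4:Mul1,r5:8
c3: issue SUB r5<-Add2 | r0:9,r1:5,r2:Add1,r3:7,r4:Mul1,r5:Add2
c4: CDB Add1=0; issue SUB r2<-Add1 | r0:9,r1:5,r2:Add1,r3:7,r4:Mul1,r5:Add2
c5: stall | r0:9,r1:5,r2:Add1,r3:7,r4:Mul1,r5:Add2
c6: stall | r0:9,r1:5,r2:Add1,r3:7,r4:Mul1,r5:Add2
c7: CDB Add2=-9; issue ADD r4<-Add2 | r0:9,r1:5,r2:Add1,r3:7,r4:Add2,r5:-9
c8: CDB Mul1=45; issue MUL r0<-Mul1 | r0:Mul1,r1:5,r2:Add1,r3:7,r4:Add2,r5:-9
c9: stall | r0:Mul1,r1:5,r2:Add1,r3:7,r4:Add2,r5:-9
c10: CDB Add1=-18; issue SUB r1<-Add1 | r0:Mul1,r1:Add1,r2:-18,r3:7,r4:Add2,r5:-9
c11: CDB Add2=16; issue ADD r4<-Add2 | r0:Mul1,r1:Add1,r2:-18,r3:7,r4:Add2,r5:-9
c12: issue MUL r5<-Mul2 | r0:Mul1,r1:Add1,r2:-18,r3:7,r4:Add2,r5:Mul2
c13: - | r0:Mul1,r1:Add1,r2:-18,r3:7,r4:Add2,r5:Mul2
c14: CDB Add1=-34 | r0:Mul1,r1:-34,r2:-18,r3:7,r4:Add2,r5:Mul2
c15: - | r0:Mul1,r1:-34,r2:-18,r3:7,r4:Add2,r5:Mul2
c16: CDB Mul1=144 | r0:144,r1:-34,r2:-18,r3:7,r4:Add2,r5:Mul2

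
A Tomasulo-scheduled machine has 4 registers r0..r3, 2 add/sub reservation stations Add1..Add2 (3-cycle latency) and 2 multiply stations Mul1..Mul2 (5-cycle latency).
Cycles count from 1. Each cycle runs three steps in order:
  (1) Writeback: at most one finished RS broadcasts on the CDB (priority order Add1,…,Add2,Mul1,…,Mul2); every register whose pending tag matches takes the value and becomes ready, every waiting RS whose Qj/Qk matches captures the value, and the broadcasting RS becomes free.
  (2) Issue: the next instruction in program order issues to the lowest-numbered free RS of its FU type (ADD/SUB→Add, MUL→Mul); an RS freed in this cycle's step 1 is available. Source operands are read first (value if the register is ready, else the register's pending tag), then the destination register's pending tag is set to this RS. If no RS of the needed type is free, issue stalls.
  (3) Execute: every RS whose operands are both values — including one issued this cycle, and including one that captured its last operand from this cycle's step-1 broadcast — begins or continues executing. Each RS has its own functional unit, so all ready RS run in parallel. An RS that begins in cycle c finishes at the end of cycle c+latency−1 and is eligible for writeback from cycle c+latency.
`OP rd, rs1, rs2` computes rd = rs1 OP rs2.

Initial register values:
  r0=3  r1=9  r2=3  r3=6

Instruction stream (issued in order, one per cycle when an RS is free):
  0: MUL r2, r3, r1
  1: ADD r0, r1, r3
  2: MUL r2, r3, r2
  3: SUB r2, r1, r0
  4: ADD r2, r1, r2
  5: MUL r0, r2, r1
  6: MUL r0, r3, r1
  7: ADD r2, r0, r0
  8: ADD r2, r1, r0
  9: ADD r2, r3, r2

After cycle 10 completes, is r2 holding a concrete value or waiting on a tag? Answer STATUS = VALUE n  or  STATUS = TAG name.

STATUS = TAG Add1

c1: issue MUL r2<-Mul1 | r0:3,r1:9,r2:Mul1,r3:6
c2: issue ADD r0<-Add1 | r0:Add1,r1:9,r2:Mul1,r3:6
c3: issue MUL r2<-Mul2 | r0:Add1,r1:9,r2:Mul2,r3:6
c4: issue SUB r2<-Add2 | r0:Add1,r1:9,r2:Add2,r3:6
c5: CDB Add1=15; issue ADD r2<-Add1 | r0:15,r1:9,r2:Add1,r3:6
c6: CDB Mul1=54; issue MUL r0<-Mul1 | r0:Mul1,r1:9,r2:Add1,r3:6
c7: stall | r0:Mul1,r1:9,r2:Add1,r3:6
c8: CDB Add2=-6; stall | r0:Mul1,r1:9,r2:Add1,r3:6
c9: stall | r0:Mul1,r1:9,r2:Add1,r3:6
c10: stall | r0:Mul1,r1:9,r2:Add1,r3:6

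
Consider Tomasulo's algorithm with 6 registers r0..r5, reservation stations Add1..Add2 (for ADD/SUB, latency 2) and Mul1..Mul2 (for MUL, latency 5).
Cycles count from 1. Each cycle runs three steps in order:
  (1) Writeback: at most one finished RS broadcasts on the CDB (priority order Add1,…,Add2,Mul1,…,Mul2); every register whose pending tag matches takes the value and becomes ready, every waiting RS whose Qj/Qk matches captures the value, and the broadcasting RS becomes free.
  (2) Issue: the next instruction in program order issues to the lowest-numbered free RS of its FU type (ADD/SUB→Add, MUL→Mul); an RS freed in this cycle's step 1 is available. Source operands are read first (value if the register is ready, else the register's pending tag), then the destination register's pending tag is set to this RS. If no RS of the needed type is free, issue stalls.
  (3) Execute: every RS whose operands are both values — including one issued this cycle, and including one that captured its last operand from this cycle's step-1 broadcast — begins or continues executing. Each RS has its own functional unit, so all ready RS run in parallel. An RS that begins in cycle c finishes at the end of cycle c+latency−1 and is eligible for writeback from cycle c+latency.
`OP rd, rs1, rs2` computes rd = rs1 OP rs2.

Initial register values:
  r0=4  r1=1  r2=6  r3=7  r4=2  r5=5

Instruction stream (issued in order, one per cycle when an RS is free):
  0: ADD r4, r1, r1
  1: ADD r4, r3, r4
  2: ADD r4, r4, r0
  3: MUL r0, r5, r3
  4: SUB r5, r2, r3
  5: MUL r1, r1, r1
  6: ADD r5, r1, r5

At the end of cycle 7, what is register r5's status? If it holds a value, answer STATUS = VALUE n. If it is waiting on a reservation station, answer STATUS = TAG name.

STATUS = TAG Add1

c1: issue ADD r4<-Add1 | r0:4,r1:1,r2:6,r3:7,r4:Add1,r5:5
c2: issue ADD r4<-Add2 | r0:4,r1:1,r2:6,r3:7,r4:Add2,r5:5
c3: CDB Add1=2; issue ADD r4<-Add1 | r0:4,r1:1,r2:6,r3:7,r4:Add1,r5:5
c4: issue MUL r0<-Mul1 | r0:Mul1,r1:1,r2:6,r3:7,r4:Add1,r5:5
c5: CDB Add2=9; issue SUB r5<-Add2 | r0:Mul1,r1:1,r2:6,r3:7,r4:Add1,r5:Add2
c6: issue MUL r1<-Mul2 | r0:Mul1,r1:Mul2,r2:6,r3:7,r4:Add1,r5:Add2
c7: CDB Add1=13; issue ADD r5<-Add1 | r0:Mul1,r1:Mul2,r2:6,r3:7,r4:13,r5:Add1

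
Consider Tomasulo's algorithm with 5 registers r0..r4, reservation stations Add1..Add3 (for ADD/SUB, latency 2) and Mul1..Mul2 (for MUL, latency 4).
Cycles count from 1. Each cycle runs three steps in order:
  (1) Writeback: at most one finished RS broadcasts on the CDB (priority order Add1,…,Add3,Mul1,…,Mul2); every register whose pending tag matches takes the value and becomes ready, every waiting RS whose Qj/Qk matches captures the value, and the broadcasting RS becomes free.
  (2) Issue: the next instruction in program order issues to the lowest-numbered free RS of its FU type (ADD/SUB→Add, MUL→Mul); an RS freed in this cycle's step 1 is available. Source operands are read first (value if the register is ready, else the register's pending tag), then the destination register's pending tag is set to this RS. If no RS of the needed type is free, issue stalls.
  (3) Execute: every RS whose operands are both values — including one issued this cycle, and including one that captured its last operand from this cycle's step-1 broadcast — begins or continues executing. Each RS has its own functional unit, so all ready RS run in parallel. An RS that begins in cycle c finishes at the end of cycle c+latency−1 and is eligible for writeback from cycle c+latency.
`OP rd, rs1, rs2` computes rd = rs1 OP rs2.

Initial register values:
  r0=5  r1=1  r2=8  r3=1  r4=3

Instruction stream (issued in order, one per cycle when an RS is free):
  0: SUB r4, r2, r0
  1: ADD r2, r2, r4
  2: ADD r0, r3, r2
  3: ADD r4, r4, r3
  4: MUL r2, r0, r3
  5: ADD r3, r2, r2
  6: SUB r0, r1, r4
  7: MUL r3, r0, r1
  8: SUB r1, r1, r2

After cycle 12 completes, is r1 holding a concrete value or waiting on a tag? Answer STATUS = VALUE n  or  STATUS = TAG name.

c1: issue SUB r4<-Add1 | r0:5,r1:1,r2:8,r3:1,r4:Add1
c2: issue ADD r2<-Add2 | r0:5,r1:1,r2:Add2,r3:1,r4:Add1
c3: CDB Add1=3; issue ADD r0<-Add1 | r0:Add1,r1:1,r2:Add2,r3:1,r4:3
c4: issue ADD r4<-Add3 | r0:Add1,r1:1,r2:Add2,r3:1,r4:Add3
c5: CDB Add2=11; issue MUL r2<-Mul1 | r0:Add1,r1:1,r2:Mul1,r3:1,r4:Add3
c6: CDB Add3=4; issue ADD r3<-Add2 | r0:Add1,r1:1,r2:Mul1,r3:Add2,r4:4
c7: CDB Add1=12; issue SUB r0<-Add1 | r0:Add1,r1:1,r2:Mul1,r3:Add2,r4:4
c8: issue MUL r3<-Mul2 | r0:Add1,r1:1,r2:Mul1,r3:Mul2,r4:4
c9: CDB Add1=-3; issue SUB r1<-Add1 | r0:-3,r1:Add1,r2:Mul1,r3:Mul2,r4:4
c10: - | r0:-3,r1:Add1,r2:Mul1,r3:Mul2,r4:4
c11: CDB Mul1=12 | r0:-3,r1:Add1,r2:12,r3:Mul2,r4:4
c12: - | r0:-3,r1:Add1,r2:12,r3:Mul2,r4:4

STATUS = TAG Add1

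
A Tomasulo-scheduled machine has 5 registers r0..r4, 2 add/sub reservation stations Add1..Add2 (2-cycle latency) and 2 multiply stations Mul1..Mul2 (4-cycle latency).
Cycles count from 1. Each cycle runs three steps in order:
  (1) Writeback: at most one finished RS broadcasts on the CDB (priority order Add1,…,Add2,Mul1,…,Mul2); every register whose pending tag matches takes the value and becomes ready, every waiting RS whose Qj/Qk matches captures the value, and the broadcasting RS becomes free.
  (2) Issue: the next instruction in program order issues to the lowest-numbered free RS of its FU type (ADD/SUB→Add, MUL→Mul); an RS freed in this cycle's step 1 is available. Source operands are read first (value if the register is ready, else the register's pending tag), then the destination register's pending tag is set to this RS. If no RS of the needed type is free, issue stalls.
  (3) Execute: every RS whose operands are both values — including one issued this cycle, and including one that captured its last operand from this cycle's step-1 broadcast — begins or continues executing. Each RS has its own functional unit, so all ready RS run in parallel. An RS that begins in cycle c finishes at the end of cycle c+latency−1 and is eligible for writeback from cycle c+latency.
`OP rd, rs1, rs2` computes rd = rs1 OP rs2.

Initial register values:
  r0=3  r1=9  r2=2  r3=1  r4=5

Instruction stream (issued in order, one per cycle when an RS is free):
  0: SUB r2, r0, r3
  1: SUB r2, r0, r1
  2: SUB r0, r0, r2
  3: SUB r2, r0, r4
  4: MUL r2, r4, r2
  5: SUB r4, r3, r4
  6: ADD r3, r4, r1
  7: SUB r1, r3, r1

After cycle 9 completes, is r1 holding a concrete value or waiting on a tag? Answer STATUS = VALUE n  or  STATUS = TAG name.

STATUS = TAG Add2

cycle 1: issue SUB r2<-Add1 // r0:3,r1:9,r2:Add1,r3:1,r4:5
cycle 2: issue SUB r2<-Add2 // r0:3,r1:9,r2:Add2,r3:1,r4:5
cycle 3: CDB Add1=2; issue SUB r0<-Add1 // r0:Add1,r1:9,r2:Add2,r3:1,r4:5
cycle 4: CDB Add2=-6; issue SUB r2<-Add2 // r0:Add1,r1:9,r2:Add2,r3:1,r4:5
cycle 5: issue MUL r2<-Mul1 // r0:Add1,r1:9,r2:Mul1,r3:1,r4:5
cycle 6: CDB Add1=9; issue SUB r4<-Add1 // r0:9,r1:9,r2:Mul1,r3:1,r4:Add1
cycle 7: stall // r0:9,r1:9,r2:Mul1,r3:1,r4:Add1
cycle 8: CDB Add1=-4; issue ADD r3<-Add1 // r0:9,r1:9,r2:Mul1,r3:Add1,r4:-4
cycle 9: CDB Add2=4; issue SUB r1<-Add2 // r0:9,r1:Add2,r2:Mul1,r3:Add1,r4:-4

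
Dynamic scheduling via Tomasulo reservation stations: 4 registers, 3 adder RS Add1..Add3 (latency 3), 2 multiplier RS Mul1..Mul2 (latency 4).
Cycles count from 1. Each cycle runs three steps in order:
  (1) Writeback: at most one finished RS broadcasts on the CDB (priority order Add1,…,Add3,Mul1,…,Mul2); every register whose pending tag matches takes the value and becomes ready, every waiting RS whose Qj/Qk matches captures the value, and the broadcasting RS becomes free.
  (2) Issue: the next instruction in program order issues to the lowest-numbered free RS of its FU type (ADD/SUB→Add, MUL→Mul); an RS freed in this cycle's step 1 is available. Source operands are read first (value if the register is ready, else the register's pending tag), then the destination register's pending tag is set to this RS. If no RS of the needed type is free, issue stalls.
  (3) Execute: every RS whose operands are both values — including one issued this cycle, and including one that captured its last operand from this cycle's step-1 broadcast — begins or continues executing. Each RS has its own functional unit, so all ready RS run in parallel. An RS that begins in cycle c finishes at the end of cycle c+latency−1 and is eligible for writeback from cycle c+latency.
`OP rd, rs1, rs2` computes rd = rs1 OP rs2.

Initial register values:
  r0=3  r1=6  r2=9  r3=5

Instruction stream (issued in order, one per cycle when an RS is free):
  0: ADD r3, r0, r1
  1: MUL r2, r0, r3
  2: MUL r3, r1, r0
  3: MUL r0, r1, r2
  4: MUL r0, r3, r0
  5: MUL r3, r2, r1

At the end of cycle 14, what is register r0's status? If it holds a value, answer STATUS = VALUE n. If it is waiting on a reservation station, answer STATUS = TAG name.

  c1: issue ADD r3<-Add1  regs: r0:3,r1:6,r2:9,r3:Add1
  c2: issue MUL r2<-Mul1  regs: r0:3,r1:6,r2:Mul1,r3:Add1
  c3: issue MUL r3<-Mul2  regs: r0:3,r1:6,r2:Mul1,r3:Mul2
  c4: CDB Add1=9; stall  regs: r0:3,r1:6,r2:Mul1,r3:Mul2
  c5: stall  regs: r0:3,r1:6,r2:Mul1,r3:Mul2
  c6: stall  regs: r0:3,r1:6,r2:Mul1,r3:Mul2
  c7: CDB Mul2=18; issue MUL r0<-Mul2  regs: r0:Mul2,r1:6,r2:Mul1,r3:18
  c8: CDB Mul1=27; issue MUL r0<-Mul1  regs: r0:Mul1,r1:6,r2:27,r3:18
  c9: stall  regs: r0:Mul1,r1:6,r2:27,r3:18
  c10: stall  regs: r0:Mul1,r1:6,r2:27,r3:18
  c11: stall  regs: r0:Mul1,r1:6,r2:27,r3:18
  c12: CDB Mul2=162; issue MUL r3<-Mul2  regs: r0:Mul1,r1:6,r2:27,r3:Mul2
  c13: -  regs: r0:Mul1,r1:6,r2:27,r3:Mul2
  c14: -  regs: r0:Mul1,r1:6,r2:27,r3:Mul2

STATUS = TAG Mul1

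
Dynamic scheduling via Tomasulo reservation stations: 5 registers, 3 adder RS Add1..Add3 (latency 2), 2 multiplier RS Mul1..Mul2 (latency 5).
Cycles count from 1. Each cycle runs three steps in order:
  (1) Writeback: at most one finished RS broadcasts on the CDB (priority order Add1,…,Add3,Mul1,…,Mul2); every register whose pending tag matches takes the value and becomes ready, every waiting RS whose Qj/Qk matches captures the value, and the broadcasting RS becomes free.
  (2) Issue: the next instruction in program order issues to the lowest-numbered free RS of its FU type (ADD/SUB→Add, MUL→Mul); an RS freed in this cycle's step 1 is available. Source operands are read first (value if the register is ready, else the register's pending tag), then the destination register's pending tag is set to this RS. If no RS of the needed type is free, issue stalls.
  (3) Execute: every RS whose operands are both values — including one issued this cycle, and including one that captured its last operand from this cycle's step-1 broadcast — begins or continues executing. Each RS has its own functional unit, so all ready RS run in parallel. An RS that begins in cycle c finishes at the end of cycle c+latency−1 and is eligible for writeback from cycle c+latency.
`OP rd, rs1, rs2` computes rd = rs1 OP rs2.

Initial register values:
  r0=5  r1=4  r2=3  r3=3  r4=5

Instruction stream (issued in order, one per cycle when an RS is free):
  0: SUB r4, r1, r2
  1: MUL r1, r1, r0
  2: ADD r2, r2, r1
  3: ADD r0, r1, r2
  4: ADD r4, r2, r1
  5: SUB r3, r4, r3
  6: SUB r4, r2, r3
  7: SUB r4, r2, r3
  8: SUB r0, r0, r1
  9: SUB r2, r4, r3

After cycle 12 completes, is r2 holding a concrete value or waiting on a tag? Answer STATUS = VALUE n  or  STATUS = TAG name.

cycle 1: issue SUB r4<-Add1 // r0:5,r1:4,r2:3,r3:3,r4:Add1
cycle 2: issue MUL r1<-Mul1 // r0:5,r1:Mul1,r2:3,r3:3,r4:Add1
cycle 3: CDB Add1=1; issue ADD r2<-Add1 // r0:5,r1:Mul1,r2:Add1,r3:3,r4:1
cycle 4: issue ADD r0<-Add2 // r0:Add2,r1:Mul1,r2:Add1,r3:3,r4:1
cycle 5: issue ADD r4<-Add3 // r0:Add2,r1:Mul1,r2:Add1,r3:3,r4:Add3
cycle 6: stall // r0:Add2,r1:Mul1,r2:Add1,r3:3,r4:Add3
cycle 7: CDB Mul1=20; stall // r0:Add2,r1:20,r2:Add1,r3:3,r4:Add3
cycle 8: stall // r0:Add2,r1:20,r2:Add1,r3:3,r4:Add3
cycle 9: CDB Add1=23; issue SUB r3<-Add1 // r0:Add2,r1:20,r2:23,r3:Add1,r4:Add3
cycle 10: stall // r0:Add2,r1:20,r2:23,r3:Add1,r4:Add3
cycle 11: CDB Add2=43; issue SUB r4<-Add2 // r0:43,r1:20,r2:23,r3:Add1,r4:Add2
cycle 12: CDB Add3=43; issue SUB r4<-Add3 // r0:43,r1:20,r2:23,r3:Add1,r4:Add3

STATUS = VALUE 23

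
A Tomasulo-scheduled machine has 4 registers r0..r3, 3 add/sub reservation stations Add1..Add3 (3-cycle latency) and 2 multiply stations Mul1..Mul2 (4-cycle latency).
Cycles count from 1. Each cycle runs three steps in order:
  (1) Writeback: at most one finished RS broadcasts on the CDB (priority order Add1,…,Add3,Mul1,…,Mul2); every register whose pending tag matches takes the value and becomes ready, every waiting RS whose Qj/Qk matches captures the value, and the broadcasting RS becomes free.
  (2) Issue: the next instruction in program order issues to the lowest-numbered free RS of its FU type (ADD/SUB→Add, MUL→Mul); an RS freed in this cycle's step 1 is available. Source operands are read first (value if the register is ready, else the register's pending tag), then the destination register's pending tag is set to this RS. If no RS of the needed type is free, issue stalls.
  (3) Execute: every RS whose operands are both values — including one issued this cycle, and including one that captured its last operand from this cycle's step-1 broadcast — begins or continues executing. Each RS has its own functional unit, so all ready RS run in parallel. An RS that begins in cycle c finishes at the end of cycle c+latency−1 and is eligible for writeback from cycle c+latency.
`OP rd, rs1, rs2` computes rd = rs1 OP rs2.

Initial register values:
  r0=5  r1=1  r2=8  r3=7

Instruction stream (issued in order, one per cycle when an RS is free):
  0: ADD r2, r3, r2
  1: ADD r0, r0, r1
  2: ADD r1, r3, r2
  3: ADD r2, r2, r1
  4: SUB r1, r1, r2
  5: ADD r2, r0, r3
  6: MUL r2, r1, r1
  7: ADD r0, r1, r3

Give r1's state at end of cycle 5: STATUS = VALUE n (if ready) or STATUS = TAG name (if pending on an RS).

  c1: issue ADD r2<-Add1  regs: r0:5,r1:1,r2:Add1,r3:7
  c2: issue ADD r0<-Add2  regs: r0:Add2,r1:1,r2:Add1,r3:7
  c3: issue ADD r1<-Add3  regs: r0:Add2,r1:Add3,r2:Add1,r3:7
  c4: CDB Add1=15; issue ADD r2<-Add1  regs: r0:Add2,r1:Add3,r2:Add1,r3:7
  c5: CDB Add2=6; issue SUB r1<-Add2  regs: r0:6,r1:Add2,r2:Add1,r3:7

STATUS = TAG Add2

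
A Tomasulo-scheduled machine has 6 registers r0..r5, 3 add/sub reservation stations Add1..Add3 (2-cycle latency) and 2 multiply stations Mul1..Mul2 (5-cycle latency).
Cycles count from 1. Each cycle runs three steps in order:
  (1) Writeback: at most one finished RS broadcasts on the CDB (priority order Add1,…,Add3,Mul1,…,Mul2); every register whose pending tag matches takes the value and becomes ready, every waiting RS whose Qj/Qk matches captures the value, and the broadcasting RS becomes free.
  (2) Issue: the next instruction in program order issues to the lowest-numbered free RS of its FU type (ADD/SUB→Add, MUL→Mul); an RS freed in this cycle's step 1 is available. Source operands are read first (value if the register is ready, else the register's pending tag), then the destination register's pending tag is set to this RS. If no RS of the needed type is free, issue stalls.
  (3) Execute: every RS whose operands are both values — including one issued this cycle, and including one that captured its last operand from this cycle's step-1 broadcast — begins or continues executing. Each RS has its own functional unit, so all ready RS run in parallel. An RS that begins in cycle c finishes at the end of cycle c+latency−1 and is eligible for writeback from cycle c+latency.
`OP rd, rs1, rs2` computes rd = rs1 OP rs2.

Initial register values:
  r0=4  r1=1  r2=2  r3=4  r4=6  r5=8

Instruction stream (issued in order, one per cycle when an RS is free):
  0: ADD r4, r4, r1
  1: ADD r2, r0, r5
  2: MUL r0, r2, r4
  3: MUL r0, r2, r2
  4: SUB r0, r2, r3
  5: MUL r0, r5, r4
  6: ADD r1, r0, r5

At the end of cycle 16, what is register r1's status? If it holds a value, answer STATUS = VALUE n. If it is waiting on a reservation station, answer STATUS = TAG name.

STATUS = VALUE 64

  c1: issue ADD r4<-Add1  regs: r0:4,r1:1,r2:2,r3:4,r4:Add1,r5:8
  c2: issue ADD r2<-Add2  regs: r0:4,r1:1,r2:Add2,r3:4,r4:Add1,r5:8
  c3: CDB Add1=7; issue MUL r0<-Mul1  regs: r0:Mul1,r1:1,r2:Add2,r3:4,r4:7,r5:8
  c4: CDB Add2=12; issue MUL r0<-Mul2  regs: r0:Mul2,r1:1,r2:12,r3:4,r4:7,r5:8
  c5: issue SUB r0<-Add1  regs: r0:Add1,r1:1,r2:12,r3:4,r4:7,r5:8
  c6: stall  regs: r0:Add1,r1:1,r2:12,r3:4,r4:7,r5:8
  c7: CDB Add1=8; stall  regs: r0:8,r1:1,r2:12,r3:4,r4:7,r5:8
  c8: stall  regs: r0:8,r1:1,r2:12,r3:4,r4:7,r5:8
  c9: CDB Mul1=84; issue MUL r0<-Mul1  regs: r0:Mul1,r1:1,r2:12,r3:4,r4:7,r5:8
  c10: CDB Mul2=144; issue ADD r1<-Add1  regs: r0:Mul1,r1:Add1,r2:12,r3:4,r4:7,r5:8
  c11: -  regs: r0:Mul1,r1:Add1,r2:12,r3:4,r4:7,r5:8
  c12: -  regs: r0:Mul1,r1:Add1,r2:12,r3:4,r4:7,r5:8
  c13: -  regs: r0:Mul1,r1:Add1,r2:12,r3:4,r4:7,r5:8
  c14: CDB Mul1=56  regs: r0:56,r1:Add1,r2:12,r3:4,r4:7,r5:8
  c15: -  regs: r0:56,r1:Add1,r2:12,r3:4,r4:7,r5:8
  c16: CDB Add1=64  regs: r0:56,r1:64,r2:12,r3:4,r4:7,r5:8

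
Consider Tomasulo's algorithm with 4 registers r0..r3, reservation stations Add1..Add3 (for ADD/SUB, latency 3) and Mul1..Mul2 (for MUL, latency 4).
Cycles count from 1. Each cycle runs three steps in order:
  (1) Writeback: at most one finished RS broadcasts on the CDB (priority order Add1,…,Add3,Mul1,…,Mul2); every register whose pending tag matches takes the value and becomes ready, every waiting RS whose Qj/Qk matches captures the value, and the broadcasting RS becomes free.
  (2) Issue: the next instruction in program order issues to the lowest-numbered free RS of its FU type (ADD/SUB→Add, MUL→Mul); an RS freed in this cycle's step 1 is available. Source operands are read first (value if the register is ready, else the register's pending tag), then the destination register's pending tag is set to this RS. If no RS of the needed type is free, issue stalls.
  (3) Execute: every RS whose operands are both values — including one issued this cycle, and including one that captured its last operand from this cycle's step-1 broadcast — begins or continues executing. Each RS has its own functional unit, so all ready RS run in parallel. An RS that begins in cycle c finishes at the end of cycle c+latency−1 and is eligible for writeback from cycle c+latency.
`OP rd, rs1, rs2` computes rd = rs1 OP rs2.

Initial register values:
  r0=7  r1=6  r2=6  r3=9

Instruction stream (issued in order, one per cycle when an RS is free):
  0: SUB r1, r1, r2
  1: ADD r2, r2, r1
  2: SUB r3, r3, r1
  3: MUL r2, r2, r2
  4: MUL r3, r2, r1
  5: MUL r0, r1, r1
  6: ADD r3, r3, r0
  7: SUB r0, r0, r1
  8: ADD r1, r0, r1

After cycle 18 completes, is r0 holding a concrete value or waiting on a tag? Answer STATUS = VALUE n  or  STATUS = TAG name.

c1: issue SUB r1<-Add1 | r0:7,r1:Add1,r2:6,r3:9
c2: issue ADD r2<-Add2 | r0:7,r1:Add1,r2:Add2,r3:9
c3: issue SUB r3<-Add3 | r0:7,r1:Add1,r2:Add2,r3:Add3
c4: CDB Add1=0; issue MUL r2<-Mul1 | r0:7,r1:0,r2:Mul1,r3:Add3
c5: issue MUL r3<-Mul2 | r0:7,r1:0,r2:Mul1,r3:Mul2
c6: stall | r0:7,r1:0,r2:Mul1,r3:Mul2
c7: CDB Add2=6; stall | r0:7,r1:0,r2:Mul1,r3:Mul2
c8: CDB Add3=9; stall | r0:7,r1:0,r2:Mul1,r3:Mul2
c9: stall | r0:7,r1:0,r2:Mul1,r3:Mul2
c10: stall | r0:7,r1:0,r2:Mul1,r3:Mul2
c11: CDB Mul1=36; issue MUL r0<-Mul1 | r0:Mul1,r1:0,r2:36,r3:Mul2
c12: issue ADD r3<-Add1 | r0:Mul1,r1:0,r2:36,r3:Add1
c13: issue SUB r0<-Add2 | r0:Add2,r1:0,r2:36,r3:Add1
c14: issue ADD r1<-Add3 | r0:Add2,r1:Add3,r2:36,r3:Add1
c15: CDB Mul1=0 | r0:Add2,r1:Add3,r2:36,r3:Add1
c16: CDB Mul2=0 | r0:Add2,r1:Add3,r2:36,r3:Add1
c17: - | r0:Add2,r1:Add3,r2:36,r3:Add1
c18: CDB Add2=0 | r0:0,r1:Add3,r2:36,r3:Add1

STATUS = VALUE 0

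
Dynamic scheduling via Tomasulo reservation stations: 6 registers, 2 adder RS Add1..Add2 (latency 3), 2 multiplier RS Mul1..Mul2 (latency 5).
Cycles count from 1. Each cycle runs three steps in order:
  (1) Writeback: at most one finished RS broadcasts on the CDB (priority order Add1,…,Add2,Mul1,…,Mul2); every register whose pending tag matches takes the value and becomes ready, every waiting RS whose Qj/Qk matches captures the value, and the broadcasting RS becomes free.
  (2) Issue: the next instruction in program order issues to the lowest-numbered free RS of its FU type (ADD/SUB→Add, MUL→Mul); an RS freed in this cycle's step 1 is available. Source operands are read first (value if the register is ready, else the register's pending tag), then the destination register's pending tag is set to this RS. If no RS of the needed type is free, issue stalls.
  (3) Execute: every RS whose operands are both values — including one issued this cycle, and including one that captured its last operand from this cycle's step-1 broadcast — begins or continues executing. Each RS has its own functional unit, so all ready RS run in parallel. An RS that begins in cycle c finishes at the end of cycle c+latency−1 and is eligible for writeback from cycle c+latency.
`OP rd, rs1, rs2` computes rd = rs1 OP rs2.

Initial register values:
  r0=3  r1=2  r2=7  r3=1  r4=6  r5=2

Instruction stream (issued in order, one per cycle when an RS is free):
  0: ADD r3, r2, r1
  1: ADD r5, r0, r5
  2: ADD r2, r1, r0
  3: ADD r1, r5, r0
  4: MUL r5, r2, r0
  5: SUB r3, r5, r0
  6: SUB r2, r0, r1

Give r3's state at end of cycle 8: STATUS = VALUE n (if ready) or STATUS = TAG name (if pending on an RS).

STATUS = TAG Add1

  c1: issue ADD r3<-Add1  regs: r0:3,r1:2,r2:7,r3:Add1,r4:6,r5:2
  c2: issue ADD r5<-Add2  regs: r0:3,r1:2,r2:7,r3:Add1,r4:6,r5:Add2
  c3: stall  regs: r0:3,r1:2,r2:7,r3:Add1,r4:6,r5:Add2
  c4: CDB Add1=9; issue ADD r2<-Add1  regs: r0:3,r1:2,r2:Add1,r3:9,r4:6,r5:Add2
  c5: CDB Add2=5; issue ADD r1<-Add2  regs: r0:3,r1:Add2,r2:Add1,r3:9,r4:6,r5:5
  c6: issue MUL r5<-Mul1  regs: r0:3,r1:Add2,r2:Add1,r3:9,r4:6,r5:Mul1
  c7: CDB Add1=5; issue SUB r3<-Add1  regs: r0:3,r1:Add2,r2:5,r3:Add1,r4:6,r5:Mul1
  c8: CDB Add2=8; issue SUB r2<-Add2  regs: r0:3,r1:8,r2:Add2,r3:Add1,r4:6,r5:Mul1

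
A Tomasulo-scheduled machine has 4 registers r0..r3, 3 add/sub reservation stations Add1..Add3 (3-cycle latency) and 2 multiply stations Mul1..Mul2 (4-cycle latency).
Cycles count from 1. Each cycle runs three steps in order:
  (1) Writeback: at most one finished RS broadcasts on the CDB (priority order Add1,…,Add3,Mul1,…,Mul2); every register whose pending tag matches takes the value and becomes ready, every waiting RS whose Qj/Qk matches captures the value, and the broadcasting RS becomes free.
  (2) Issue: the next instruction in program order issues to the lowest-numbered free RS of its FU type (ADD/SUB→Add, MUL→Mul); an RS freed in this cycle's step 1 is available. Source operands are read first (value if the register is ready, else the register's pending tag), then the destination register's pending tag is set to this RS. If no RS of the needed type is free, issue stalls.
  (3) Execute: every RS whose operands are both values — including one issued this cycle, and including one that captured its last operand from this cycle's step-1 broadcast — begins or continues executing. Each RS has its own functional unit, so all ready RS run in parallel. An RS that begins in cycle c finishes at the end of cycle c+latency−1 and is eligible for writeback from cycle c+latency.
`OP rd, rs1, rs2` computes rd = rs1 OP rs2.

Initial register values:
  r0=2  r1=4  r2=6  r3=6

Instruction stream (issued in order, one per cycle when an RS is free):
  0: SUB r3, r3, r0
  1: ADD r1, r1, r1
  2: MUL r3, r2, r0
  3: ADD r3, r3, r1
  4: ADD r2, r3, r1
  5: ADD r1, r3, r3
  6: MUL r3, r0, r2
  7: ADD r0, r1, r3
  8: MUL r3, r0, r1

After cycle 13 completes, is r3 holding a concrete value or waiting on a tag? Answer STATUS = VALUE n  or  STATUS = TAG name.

STATUS = TAG Mul2

  c1: issue SUB r3<-Add1  regs: r0:2,r1:4,r2:6,r3:Add1
  c2: issue ADD r1<-Add2  regs: r0:2,r1:Add2,r2:6,r3:Add1
  c3: issue MUL r3<-Mul1  regs: r0:2,r1:Add2,r2:6,r3:Mul1
  c4: CDB Add1=4; issue ADD r3<-Add1  regs: r0:2,r1:Add2,r2:6,r3:Add1
  c5: CDB Add2=8; issue ADD r2<-Add2  regs: r0:2,r1:8,r2:Add2,r3:Add1
  c6: issue ADD r1<-Add3  regs: r0:2,r1:Add3,r2:Add2,r3:Add1
  c7: CDB Mul1=12; issue MUL r3<-Mul1  regs: r0:2,r1:Add3,r2:Add2,r3:Mul1
  c8: stall  regs: r0:2,r1:Add3,r2:Add2,r3:Mul1
  c9: stall  regs: r0:2,r1:Add3,r2:Add2,r3:Mul1
  c10: CDB Add1=20; issue ADD r0<-Add1  regs: r0:Add1,r1:Add3,r2:Add2,r3:Mul1
  c11: issue MUL r3<-Mul2  regs: r0:Add1,r1:Add3,r2:Add2,r3:Mul2
  c12: -  regs: r0:Add1,r1:Add3,r2:Add2,r3:Mul2
  c13: CDB Add2=28  regs: r0:Add1,r1:Add3,r2:28,r3:Mul2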